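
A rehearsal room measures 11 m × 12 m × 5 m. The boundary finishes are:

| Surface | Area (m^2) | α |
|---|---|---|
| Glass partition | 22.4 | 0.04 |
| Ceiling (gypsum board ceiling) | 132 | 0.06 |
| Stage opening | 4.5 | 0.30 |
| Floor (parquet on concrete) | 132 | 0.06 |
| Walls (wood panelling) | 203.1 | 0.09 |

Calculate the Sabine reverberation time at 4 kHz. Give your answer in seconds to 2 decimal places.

A = Σ Sᵢαᵢ = 22.4*0.04 + 132*0.06 + 4.5*0.30 + 132*0.06 + 203.1*0.09 = 36.365 sabins.
Volume V = 11 × 12 × 5 = 660 m³.
RT60 = 0.161 · V / A = 0.161 × 660 / 36.365 = 2.92 s.

2.92 seconds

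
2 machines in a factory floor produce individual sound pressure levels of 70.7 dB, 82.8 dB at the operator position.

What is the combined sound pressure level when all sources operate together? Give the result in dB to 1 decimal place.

Sum in the linear (power) domain: Σ 10^(Lᵢ/10) = 10^(70.7/10) + 10^(82.8/10) = 2.023e+08.
L_total = 10·log₁₀(2.023e+08) = 83.1 dB.

83.1 dB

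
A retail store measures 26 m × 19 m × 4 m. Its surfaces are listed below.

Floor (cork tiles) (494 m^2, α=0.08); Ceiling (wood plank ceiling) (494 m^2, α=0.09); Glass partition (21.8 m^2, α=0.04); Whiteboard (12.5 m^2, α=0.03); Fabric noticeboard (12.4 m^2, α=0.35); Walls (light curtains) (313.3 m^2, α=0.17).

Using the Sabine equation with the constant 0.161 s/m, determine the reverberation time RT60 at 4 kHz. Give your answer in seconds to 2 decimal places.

Equivalent absorption area: A = 494×0.08 + 494×0.09 + 21.8×0.04 + 12.5×0.03 + 12.4×0.35 + 313.3×0.17 = 142.828 m^2.
Volume V = 26 × 19 × 4 = 1976 m³.
Sabine: RT60 = 0.161 × 1976 / 142.828 = 2.23 s.

2.23 seconds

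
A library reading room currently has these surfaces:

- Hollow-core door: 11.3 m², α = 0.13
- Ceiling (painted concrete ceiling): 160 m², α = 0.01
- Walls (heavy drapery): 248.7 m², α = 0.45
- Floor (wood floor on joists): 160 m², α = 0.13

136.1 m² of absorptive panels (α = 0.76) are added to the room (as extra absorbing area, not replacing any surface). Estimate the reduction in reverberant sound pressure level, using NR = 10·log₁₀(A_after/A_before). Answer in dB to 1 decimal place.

Total absorption A_before = 11.3*0.13 + 160*0.01 + 248.7*0.45 + 160*0.13
  = 1.469 + 1.600 + 111.915 + 20.800 = 135.784 m² sabins.
Added absorption = 136.1 × 0.76 = 103.436 sabins.
New total A_after = 239.220 sabins.
Reduction = 10 log₁₀(A_after/A_before) = 10 log₁₀(1.7618) = 2.5 dB.

2.5 dB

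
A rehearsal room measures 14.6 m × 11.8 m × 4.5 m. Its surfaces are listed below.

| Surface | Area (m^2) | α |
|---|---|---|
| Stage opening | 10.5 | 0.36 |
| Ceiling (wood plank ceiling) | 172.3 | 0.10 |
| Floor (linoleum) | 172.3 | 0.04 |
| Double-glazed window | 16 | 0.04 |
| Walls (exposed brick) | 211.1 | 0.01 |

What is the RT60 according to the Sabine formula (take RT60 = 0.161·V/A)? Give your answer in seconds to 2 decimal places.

Summing Sᵢαᵢ: 3.780 + 17.230 + 6.892 + 0.640 + 2.111 → A = 30.653 sabins.
Volume V = 14.6 × 11.8 × 4.5 = 775.26 m³.
RT60 = 0.161 · V / A = 0.161 × 775.26 / 30.653 = 4.07 s.

4.07 seconds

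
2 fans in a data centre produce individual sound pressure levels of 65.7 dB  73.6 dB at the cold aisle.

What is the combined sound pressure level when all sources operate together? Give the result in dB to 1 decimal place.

Sum in the linear (power) domain: Σ 10^(Lᵢ/10) = 10^(65.7/10) + 10^(73.6/10) = 2.662e+07.
Combined level = 10 log₁₀(2.662e+07) = 74.3 dB.

74.3 dB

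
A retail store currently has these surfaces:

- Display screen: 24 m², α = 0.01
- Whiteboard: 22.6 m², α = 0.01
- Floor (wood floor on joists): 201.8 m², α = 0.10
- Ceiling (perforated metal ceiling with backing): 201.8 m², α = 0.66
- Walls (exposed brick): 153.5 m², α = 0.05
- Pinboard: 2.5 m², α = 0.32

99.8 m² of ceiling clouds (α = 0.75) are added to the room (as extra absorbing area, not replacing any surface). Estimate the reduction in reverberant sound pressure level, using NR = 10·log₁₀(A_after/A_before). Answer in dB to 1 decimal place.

Summing Sᵢαᵢ: 0.240 + 0.226 + 20.180 + 133.188 + 7.675 + 0.800 → A_before = 162.309 sabins.
Treatment contributes 99.8·0.75 = 74.850 sabins.
New total A_after = 237.159 sabins.
Reduction = 10 log₁₀(A_after/A_before) = 10 log₁₀(1.4612) = 1.6 dB.

1.6 dB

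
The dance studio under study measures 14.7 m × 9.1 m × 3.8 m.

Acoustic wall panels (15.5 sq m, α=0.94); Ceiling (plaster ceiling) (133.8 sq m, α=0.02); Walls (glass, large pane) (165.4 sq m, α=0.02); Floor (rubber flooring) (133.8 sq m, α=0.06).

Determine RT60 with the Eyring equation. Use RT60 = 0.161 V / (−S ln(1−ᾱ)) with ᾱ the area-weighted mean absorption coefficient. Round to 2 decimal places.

2.77 seconds

Total surface area S = 15.5 + 133.8 + 165.4 + 133.8 = 448.5 sq m.
Σ(Sᵢαᵢ) = 15.5·0.94 + 133.8·0.02 + 165.4·0.02 + 133.8·0.06 = 28.582.
Mean coefficient ᾱ = A/S = 0.0637.
−S·ln(1−ᾱ) = −448.5 × ln(1 − 0.0637) = 29.520.
V = 14.7 × 9.1 × 3.8 = 508.326 m³.
T = 0.161·V/[−S·ln(1−ᾱ)] = 0.161·508.326/29.520 = 2.77 s.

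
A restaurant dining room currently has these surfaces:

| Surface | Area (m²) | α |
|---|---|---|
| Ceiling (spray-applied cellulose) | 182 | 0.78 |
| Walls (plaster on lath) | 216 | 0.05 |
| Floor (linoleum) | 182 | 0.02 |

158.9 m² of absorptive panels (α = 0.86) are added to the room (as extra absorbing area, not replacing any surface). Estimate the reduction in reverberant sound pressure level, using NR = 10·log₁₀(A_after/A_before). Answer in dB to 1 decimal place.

Summing Sᵢαᵢ: 141.960 + 10.800 + 3.640 → A_before = 156.400 sabins.
Added absorption = 158.9 × 0.86 = 136.654 sabins.
New total A_after = 293.054 sabins.
NR = 10·log₁₀(293.054/156.400) = 2.7 dB.

2.7 dB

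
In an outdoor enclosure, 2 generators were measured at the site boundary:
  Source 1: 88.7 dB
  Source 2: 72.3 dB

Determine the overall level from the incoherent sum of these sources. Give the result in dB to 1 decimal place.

Converting to relative power and adding: 10^(88.7/10) + 10^(72.3/10) = 7.583e+08.
L_total = 10·log₁₀(7.583e+08) = 88.8 dB.

88.8 dB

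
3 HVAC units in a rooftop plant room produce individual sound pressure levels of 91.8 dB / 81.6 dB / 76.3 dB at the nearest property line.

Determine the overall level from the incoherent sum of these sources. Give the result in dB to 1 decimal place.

Sum in the linear (power) domain: Σ 10^(Lᵢ/10) = 10^(91.8/10) + 10^(81.6/10) + 10^(76.3/10) = 1.701e+09.
Combined level = 10 log₁₀(1.701e+09) = 92.3 dB.

92.3 dB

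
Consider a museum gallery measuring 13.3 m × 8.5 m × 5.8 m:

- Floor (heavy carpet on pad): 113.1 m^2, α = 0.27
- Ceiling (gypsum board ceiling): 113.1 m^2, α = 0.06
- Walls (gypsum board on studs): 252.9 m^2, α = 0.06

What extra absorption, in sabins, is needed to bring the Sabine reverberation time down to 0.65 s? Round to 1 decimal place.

109.9 sabins

Summing Sᵢαᵢ: 30.537 + 6.786 + 15.174 → A₁ = 52.497 sabins.
For T = 0.65 s, need A₂ = 0.161·V/T = 0.161·655.69/0.65 = 162.409 sabins.
Additional absorption ΔA = 162.409 − 52.497 = 109.9 sabins.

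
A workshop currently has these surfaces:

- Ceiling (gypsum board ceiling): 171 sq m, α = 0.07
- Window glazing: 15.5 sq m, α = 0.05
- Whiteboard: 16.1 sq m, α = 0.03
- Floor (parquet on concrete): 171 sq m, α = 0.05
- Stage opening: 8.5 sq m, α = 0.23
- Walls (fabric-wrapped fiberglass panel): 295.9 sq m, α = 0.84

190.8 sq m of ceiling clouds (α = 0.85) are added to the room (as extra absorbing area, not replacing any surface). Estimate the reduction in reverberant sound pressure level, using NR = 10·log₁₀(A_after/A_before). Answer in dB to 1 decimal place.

2.0 dB

Total absorption A_before = 171*0.07 + 15.5*0.05 + 16.1*0.03 + 171*0.05 + 8.5*0.23 + 295.9*0.84
  = 11.970 + 0.775 + 0.483 + 8.550 + 1.955 + 248.556 = 272.289 sq m sabins.
Added absorption = 190.8 × 0.85 = 162.180 sabins.
A_after = 272.289 + 162.180 = 434.469 sabins.
NR = 10·log₁₀(434.469/272.289) = 2.0 dB.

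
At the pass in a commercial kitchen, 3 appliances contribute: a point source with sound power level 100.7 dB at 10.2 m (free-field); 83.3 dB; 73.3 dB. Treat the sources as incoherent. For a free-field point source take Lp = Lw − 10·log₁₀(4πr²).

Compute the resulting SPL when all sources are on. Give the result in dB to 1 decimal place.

83.9 dB

Source at 10.2 m: Lp = 100.7 − 10·log₁₀(4π·10.2²) = 100.7 − 10·log₁₀(1307.405) = 69.5 dB.
Sum in the linear (power) domain: Σ 10^(Lᵢ/10) = 10^(69.5/10) + 10^(83.3/10) + 10^(73.3/10) = 2.441e+08.
Combined level = 10 log₁₀(2.441e+08) = 83.9 dB.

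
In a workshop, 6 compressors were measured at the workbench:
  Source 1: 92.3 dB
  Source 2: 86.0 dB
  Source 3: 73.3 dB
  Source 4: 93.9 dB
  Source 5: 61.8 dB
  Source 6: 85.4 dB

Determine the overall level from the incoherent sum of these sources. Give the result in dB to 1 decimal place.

96.9 dB

Sum in the linear (power) domain: Σ 10^(Lᵢ/10) = 10^(92.3/10) + 10^(86.0/10) + 10^(73.3/10) + 10^(93.9/10) + 10^(61.8/10) + 10^(85.4/10) = 4.921e+09.
Combined level = 10 log₁₀(4.921e+09) = 96.9 dB.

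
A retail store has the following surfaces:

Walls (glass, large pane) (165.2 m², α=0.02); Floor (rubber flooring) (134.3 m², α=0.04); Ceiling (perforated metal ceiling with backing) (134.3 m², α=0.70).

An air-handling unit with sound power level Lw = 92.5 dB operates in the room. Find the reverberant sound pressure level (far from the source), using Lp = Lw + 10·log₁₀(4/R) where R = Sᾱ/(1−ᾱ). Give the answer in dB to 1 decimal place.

77.2 dB

Σ(Sᵢαᵢ) = 165.2×0.02 + 134.3×0.04 + 134.3×0.70 = 102.686; total area S = 433.8 m².
ᾱ = 102.686/433.8 = 0.2367; R = Sᾱ/(1−ᾱ) = 102.686/(1−0.2367) = 134.529 m².
Lp = Lw + 10 log₁₀(4/R) = 92.5 -15.27 = 77.2 dB.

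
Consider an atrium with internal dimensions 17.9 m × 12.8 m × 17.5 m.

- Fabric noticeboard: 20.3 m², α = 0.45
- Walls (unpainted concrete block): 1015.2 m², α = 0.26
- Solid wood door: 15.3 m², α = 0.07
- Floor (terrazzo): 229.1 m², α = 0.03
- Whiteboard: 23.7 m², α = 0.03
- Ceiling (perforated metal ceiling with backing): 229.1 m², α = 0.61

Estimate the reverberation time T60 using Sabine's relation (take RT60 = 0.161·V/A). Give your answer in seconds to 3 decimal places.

1.532 s

A = Σ Sᵢαᵢ = 20.3×0.45 + 1015.2×0.26 + 15.3×0.07 + 229.1×0.03 + 23.7×0.03 + 229.1×0.61 = 421.493 sabins.
Volume V = 17.9 × 12.8 × 17.5 = 4009.6 m³.
RT60 = 0.161 · V / A = 0.161 × 4009.6 / 421.493 = 1.532 s.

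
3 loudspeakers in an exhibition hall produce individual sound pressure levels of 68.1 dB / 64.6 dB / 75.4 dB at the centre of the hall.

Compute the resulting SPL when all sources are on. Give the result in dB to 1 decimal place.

76.4 dB

Σ 10^(Lᵢ/10) = 4.401e+07.
Back to dB: 10·log₁₀ Σ = 76.4 dB.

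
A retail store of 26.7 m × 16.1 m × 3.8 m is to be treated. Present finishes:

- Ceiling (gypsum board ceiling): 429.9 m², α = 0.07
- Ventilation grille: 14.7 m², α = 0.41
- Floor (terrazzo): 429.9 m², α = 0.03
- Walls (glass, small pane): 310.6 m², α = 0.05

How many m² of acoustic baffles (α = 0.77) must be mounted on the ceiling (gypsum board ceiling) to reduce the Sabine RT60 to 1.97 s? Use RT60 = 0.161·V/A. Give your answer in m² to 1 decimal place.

98.5

Summing Sᵢαᵢ: 30.093 + 6.027 + 12.897 + 15.530 → A₁ = 64.547 sabins.
V = 1633.506 m³. Target absorption A₂ = 0.161 × 1633.506 / 1.97 = 133.500 sabins.
Absorption to add: 133.500 − 64.547 = 68.953 sabins.
Net gain per m²: Δα = 0.77 − 0.07 = 0.70.
Panel area = 68.953 / 0.70 = 98.5 m².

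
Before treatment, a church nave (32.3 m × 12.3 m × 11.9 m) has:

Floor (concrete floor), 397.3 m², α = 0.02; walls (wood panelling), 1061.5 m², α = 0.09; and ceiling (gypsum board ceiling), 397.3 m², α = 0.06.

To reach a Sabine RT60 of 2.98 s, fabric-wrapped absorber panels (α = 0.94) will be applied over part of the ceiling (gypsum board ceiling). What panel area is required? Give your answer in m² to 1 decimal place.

Equivalent absorption area: A₁ = 397.3*0.02 + 1061.5*0.09 + 397.3*0.06 = 127.319 m².
V = 4727.751 m³. Target absorption A₂ = 0.161 × 4727.751 / 2.98 = 255.425 sabins.
Absorption to add: 255.425 − 127.319 = 128.106 sabins.
Each m² of panel replacing the ceiling (gypsum board ceiling) adds (0.94 − 0.06) = 0.88 sabins.
Panel area = 128.106 / 0.88 = 145.6 m².

145.6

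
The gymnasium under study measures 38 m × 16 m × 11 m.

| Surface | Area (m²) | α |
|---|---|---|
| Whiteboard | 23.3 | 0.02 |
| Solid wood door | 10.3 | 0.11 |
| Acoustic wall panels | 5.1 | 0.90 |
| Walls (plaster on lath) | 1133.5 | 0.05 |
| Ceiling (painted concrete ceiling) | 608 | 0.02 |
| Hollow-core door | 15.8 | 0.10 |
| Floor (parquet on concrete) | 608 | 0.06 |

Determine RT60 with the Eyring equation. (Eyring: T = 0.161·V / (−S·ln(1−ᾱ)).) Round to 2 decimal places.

S = Σ Sᵢ = 2404.0 m².
Σ(Sᵢαᵢ) = 23.3×0.02 + 10.3×0.11 + 5.1×0.90 + 1133.5×0.05 + 608×0.02 + 15.8×0.10 + 608×0.06 = 113.084.
Mean coefficient ᾱ = A/S = 0.0470.
−S·ln(1−ᾱ) = −2404.0 × ln(1 − 0.0470) = 115.729.
V = 38 × 16 × 11 = 6688 m³.
T = 0.161·V/[−S·ln(1−ᾱ)] = 0.161·6688/115.729 = 9.30 s.

9.30 s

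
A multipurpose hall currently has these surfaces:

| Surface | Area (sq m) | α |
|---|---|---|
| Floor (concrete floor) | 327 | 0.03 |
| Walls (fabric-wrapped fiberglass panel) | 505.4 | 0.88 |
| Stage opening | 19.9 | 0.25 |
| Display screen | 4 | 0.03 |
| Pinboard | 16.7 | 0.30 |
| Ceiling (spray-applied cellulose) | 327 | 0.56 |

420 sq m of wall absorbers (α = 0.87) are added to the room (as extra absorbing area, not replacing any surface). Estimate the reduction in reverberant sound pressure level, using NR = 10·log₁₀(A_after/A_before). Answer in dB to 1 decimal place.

Equivalent absorption area: A_before = 327·0.03 + 505.4·0.88 + 19.9·0.25 + 4·0.03 + 16.7·0.30 + 327·0.56 = 647.787 sq m.
Added absorption = 420 × 0.87 = 365.400 sabins.
A_after = 647.787 + 365.400 = 1013.187 sabins.
NR = 10·log₁₀(1013.187/647.787) = 1.9 dB.

1.9 dB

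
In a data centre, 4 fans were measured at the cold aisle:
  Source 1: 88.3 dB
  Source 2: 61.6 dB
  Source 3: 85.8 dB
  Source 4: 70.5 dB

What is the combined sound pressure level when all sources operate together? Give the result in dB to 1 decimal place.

90.3 dB

Σ 10^(Lᵢ/10) = 1.069e+09.
Back to dB: 10·log₁₀ Σ = 90.3 dB.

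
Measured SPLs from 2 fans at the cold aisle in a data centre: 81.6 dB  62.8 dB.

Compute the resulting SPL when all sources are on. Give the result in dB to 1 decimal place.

81.7 dB

Σ 10^(Lᵢ/10) = 1.464e+08.
Back to dB: 10·log₁₀ Σ = 81.7 dB.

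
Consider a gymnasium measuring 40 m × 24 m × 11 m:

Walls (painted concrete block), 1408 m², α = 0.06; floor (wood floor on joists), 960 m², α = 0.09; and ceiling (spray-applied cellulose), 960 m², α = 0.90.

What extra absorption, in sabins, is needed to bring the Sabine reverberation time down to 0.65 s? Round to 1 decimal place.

A₁ = Σ Sᵢαᵢ = 1408×0.06 + 960×0.09 + 960×0.90 = 1034.880 sabins.
For T = 0.65 s, need A₂ = 0.161·V/T = 0.161·10560/0.65 = 2615.631 sabins.
Additional absorption ΔA = 2615.631 − 1034.880 = 1580.8 sabins.

1580.8 sabins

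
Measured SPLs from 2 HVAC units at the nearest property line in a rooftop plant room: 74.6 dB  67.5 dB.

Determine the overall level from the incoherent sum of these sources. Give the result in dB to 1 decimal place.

75.4 dB

Converting to relative power and adding: 10^(74.6/10) + 10^(67.5/10) = 3.446e+07.
Combined level = 10 log₁₀(3.446e+07) = 75.4 dB.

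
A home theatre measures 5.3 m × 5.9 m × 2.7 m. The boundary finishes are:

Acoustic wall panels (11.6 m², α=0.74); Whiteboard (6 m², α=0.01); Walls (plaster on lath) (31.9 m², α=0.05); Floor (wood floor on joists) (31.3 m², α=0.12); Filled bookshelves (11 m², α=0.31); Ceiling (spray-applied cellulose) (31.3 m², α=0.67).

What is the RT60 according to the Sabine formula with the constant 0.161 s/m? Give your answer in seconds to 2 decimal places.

0.35 sec

Equivalent absorption area: A = 11.6×0.74 + 6×0.01 + 31.9×0.05 + 31.3×0.12 + 11×0.31 + 31.3×0.67 = 38.376 m².
Volume V = 5.3 × 5.9 × 2.7 = 84.429 m³.
T = 0.161 V/A = 0.161·84.429/38.376 = 0.35 s.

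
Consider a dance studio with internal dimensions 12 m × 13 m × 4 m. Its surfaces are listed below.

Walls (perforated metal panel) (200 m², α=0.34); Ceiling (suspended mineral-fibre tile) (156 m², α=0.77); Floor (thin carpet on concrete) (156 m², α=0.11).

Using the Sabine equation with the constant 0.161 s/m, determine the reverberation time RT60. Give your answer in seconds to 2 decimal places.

Equivalent absorption area: A = 200·0.34 + 156·0.77 + 156·0.11 = 205.280 m².
Volume V = 12 × 13 × 4 = 624 m³.
T = 0.161 V/A = 0.161·624/205.280 = 0.49 s.

0.49 s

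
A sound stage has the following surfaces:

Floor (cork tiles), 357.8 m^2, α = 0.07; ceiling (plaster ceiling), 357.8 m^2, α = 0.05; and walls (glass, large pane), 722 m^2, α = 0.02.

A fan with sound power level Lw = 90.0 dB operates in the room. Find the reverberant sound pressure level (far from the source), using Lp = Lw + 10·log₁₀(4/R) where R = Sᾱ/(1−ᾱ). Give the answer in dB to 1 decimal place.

A = 57.376 sabins; S = 1437.6 m^2.
ᾱ = 0.0399, so room constant R = A/(1−ᾱ) = 59.760 m^2.
Lp = 90.0 + 10·log₁₀(4/59.760) = 90.0 + (-11.74) = 78.3 dB.

78.3 dB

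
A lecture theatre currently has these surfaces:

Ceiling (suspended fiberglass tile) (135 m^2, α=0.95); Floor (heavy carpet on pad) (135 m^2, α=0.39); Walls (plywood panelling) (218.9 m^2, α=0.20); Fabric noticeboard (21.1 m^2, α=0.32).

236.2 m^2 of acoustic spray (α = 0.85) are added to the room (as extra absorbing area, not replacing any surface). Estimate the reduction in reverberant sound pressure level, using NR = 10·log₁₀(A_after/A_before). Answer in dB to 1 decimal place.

2.7 dB

Summing Sᵢαᵢ: 128.250 + 52.650 + 43.780 + 6.752 → A_before = 231.432 sabins.
Treatment contributes 236.2·0.85 = 200.770 sabins.
A_after = 231.432 + 200.770 = 432.202 sabins.
NR = 10·log₁₀(432.202/231.432) = 2.7 dB.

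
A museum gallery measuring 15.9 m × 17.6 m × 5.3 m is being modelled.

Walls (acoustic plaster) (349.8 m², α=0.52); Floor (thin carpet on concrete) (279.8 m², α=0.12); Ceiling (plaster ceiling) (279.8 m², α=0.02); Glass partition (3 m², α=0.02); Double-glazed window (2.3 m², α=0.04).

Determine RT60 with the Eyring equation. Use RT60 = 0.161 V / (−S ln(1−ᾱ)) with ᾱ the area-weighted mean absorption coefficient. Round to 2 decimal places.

S = Σ Sᵢ = 914.7 m².
Σ(Sᵢαᵢ) = 349.8·0.52 + 279.8·0.12 + 279.8·0.02 + 3·0.02 + 2.3·0.04 = 221.220.
ᾱ = 221.220 / 914.7 = 0.2418.
−S·ln(1−ᾱ) = −914.7 × ln(1 − 0.2418) = 253.196.
V = 15.9 × 17.6 × 5.3 = 1483.152 m³.
T = 0.161·V/[−S·ln(1−ᾱ)] = 0.161·1483.152/253.196 = 0.94 s.

0.94 s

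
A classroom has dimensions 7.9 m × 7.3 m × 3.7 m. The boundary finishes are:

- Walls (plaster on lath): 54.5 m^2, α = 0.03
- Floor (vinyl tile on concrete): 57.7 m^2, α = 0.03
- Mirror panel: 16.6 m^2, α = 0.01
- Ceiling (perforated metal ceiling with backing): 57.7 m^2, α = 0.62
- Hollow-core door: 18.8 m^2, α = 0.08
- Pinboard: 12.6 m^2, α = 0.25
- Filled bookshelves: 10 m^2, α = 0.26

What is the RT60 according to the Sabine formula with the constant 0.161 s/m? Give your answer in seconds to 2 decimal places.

0.74 s

A = Σ Sᵢαᵢ = 54.5×0.03 + 57.7×0.03 + 16.6×0.01 + 57.7×0.62 + 18.8×0.08 + 12.6×0.25 + 10×0.26 = 46.560 sabins.
Volume V = 7.9 × 7.3 × 3.7 = 213.379 m³.
RT60 = 0.161 · V / A = 0.161 × 213.379 / 46.560 = 0.74 s.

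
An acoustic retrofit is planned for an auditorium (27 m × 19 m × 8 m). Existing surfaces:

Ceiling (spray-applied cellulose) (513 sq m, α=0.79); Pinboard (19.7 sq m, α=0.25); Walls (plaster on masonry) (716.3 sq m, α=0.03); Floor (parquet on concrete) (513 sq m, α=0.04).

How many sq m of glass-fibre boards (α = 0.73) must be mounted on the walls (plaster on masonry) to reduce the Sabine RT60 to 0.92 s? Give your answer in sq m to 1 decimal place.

380.0

A₁ = Σ Sᵢαᵢ = 513×0.79 + 19.7×0.25 + 716.3×0.03 + 513×0.04 = 452.204 sabins.
Required A₂ = 0.161·4104/0.92 = 718.200 sabins.
ΔA needed = 718.200 − 452.204 = 265.996 sabins.
Each sq m of panel replacing the walls (plaster on masonry) adds (0.73 − 0.03) = 0.70 sabins.
Panel area = 265.996 / 0.70 = 380.0 sq m.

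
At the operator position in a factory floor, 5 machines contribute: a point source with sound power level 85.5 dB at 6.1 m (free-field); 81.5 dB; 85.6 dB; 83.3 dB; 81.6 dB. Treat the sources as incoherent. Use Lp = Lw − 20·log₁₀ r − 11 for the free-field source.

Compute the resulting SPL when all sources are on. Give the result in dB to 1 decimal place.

89.4 dB

Source at 6.1 m: Lp = 85.5 − 20·log₁₀(6.1) − 11 = 58.8 dB.
Σ 10^(Lᵢ/10) = 8.634e+08.
Combined level = 10 log₁₀(8.634e+08) = 89.4 dB.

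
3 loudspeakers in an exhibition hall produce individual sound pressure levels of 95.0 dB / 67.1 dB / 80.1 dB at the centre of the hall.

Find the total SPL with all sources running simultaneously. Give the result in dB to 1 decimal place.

Sum in the linear (power) domain: Σ 10^(Lᵢ/10) = 10^(95.0/10) + 10^(67.1/10) + 10^(80.1/10) = 3.27e+09.
Back to dB: 10·log₁₀ Σ = 95.1 dB.

95.1 dB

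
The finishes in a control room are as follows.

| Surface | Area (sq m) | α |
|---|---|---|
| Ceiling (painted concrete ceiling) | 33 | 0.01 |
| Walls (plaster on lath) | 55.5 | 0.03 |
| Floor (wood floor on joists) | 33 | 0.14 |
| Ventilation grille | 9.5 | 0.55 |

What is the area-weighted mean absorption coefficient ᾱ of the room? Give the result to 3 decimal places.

Total surface area S = 131.0 sq m.
A = 33·0.01 + 55.5·0.03 + 33·0.14 + 9.5·0.55 = 11.840 sabins.
ᾱ = A/S = 0.090.

0.090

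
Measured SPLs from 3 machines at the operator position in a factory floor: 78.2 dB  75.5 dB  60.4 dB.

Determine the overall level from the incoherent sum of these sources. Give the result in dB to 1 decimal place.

Sum in the linear (power) domain: Σ 10^(Lᵢ/10) = 10^(78.2/10) + 10^(75.5/10) + 10^(60.4/10) = 1.026e+08.
Combined level = 10 log₁₀(1.026e+08) = 80.1 dB.

80.1 dB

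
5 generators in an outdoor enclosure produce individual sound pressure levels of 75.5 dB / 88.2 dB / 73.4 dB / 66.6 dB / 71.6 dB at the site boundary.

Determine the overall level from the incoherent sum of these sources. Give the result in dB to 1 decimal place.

88.7 dB

Converting to relative power and adding: 10^(75.5/10) + 10^(88.2/10) + 10^(73.4/10) + 10^(66.6/10) + 10^(71.6/10) = 7.371e+08.
Back to dB: 10·log₁₀ Σ = 88.7 dB.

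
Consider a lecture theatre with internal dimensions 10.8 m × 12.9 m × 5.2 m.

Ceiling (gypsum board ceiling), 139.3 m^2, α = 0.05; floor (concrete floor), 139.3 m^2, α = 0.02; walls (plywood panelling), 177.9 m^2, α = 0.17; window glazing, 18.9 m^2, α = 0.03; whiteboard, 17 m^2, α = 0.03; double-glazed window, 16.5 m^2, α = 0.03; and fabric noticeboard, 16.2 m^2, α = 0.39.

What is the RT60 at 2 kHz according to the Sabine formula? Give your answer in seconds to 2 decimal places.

Summing Sᵢαᵢ: 6.965 + 2.786 + 30.243 + 0.567 + 0.510 + 0.495 + 6.318 → A = 47.884 sabins.
Volume V = 10.8 × 12.9 × 5.2 = 724.464 m³.
RT60 = 0.161 · V / A = 0.161 × 724.464 / 47.884 = 2.44 s.

2.44 seconds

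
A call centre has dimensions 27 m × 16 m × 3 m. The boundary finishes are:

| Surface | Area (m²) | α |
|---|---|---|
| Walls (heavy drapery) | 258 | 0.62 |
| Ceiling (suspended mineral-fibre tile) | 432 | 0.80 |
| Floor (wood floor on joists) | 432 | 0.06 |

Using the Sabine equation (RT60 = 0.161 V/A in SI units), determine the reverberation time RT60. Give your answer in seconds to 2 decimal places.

Summing Sᵢαᵢ: 159.960 + 345.600 + 25.920 → A = 531.480 sabins.
Volume V = 27 × 16 × 3 = 1296 m³.
T = 0.161 V/A = 0.161·1296/531.480 = 0.39 s.

0.39 s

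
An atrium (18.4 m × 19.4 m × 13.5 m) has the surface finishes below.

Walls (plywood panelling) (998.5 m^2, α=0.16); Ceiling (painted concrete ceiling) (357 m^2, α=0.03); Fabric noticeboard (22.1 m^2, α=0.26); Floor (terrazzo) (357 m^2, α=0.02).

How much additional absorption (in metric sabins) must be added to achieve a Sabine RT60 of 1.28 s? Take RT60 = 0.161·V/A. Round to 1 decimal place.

Equivalent absorption area: A₁ = 998.5×0.16 + 357×0.03 + 22.1×0.26 + 357×0.02 = 183.356 m^2.
V = 4818.96 m³. Required absorption A₂ = 0.161 × 4818.96 / 1.28 = 606.135 sabins.
Shortfall: 606.135 − 183.356 = 422.8 sabins.

422.8 sabins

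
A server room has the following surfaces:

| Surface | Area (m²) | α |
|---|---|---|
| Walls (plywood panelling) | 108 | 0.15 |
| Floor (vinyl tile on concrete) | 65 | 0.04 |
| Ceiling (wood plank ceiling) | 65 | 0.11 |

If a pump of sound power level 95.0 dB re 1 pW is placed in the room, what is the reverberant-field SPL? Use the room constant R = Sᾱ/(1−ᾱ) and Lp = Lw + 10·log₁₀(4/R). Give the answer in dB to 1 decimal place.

86.4 dB

A = 25.950 sabins; S = 238.0 m².
ᾱ = 25.950/238.0 = 0.1090; R = Sᾱ/(1−ᾱ) = 25.950/(1−0.1090) = 29.125 m².
Lp = 95.0 + 10·log₁₀(4/29.125) = 95.0 + (-8.62) = 86.4 dB.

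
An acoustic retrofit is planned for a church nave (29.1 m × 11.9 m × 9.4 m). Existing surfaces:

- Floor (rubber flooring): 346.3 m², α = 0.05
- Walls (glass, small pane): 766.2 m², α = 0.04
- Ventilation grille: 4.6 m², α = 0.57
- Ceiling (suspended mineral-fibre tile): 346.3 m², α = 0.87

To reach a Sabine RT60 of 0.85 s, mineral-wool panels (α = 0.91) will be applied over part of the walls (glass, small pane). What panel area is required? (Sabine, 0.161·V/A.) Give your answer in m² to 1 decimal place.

Total absorption A₁ = 346.3*0.05 + 766.2*0.04 + 4.6*0.57 + 346.3*0.87
  = 17.315 + 30.648 + 2.622 + 301.281 = 351.866 m² sabins.
Required A₂ = 0.161·3255.126/0.85 = 616.559 sabins.
ΔA needed = 616.559 − 351.866 = 264.693 sabins.
Each m² of panel replacing the walls (glass, small pane) adds (0.91 − 0.04) = 0.87 sabins.
Panel area = 264.693 / 0.87 = 304.2 m².

304.2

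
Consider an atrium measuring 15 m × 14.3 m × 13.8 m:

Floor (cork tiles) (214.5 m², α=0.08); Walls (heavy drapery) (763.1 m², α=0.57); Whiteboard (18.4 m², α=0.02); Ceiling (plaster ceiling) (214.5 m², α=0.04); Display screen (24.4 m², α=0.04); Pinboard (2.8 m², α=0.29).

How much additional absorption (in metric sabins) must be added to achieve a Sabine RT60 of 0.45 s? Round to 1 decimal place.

Summing Sᵢαᵢ: 17.160 + 434.967 + 0.368 + 8.580 + 0.976 + 0.812 → A₁ = 462.863 sabins.
Target A₂ = 0.161·2960.1/0.45 = 1059.058 sabins (V = 2960.1 m³).
ΔA = A₂ − A₁ = 1059.058 − 462.863 = 596.2 sabins.

596.2 sabins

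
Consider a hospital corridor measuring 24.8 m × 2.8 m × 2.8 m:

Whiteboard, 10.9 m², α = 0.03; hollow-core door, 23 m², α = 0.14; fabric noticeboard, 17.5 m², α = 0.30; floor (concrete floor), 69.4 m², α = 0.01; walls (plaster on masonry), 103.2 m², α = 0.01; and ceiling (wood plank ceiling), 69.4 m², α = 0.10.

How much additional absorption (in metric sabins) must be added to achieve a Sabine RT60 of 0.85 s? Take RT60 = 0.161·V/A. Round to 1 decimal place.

Total absorption A₁ = 10.9·0.03 + 23·0.14 + 17.5·0.30 + 69.4·0.01 + 103.2·0.01 + 69.4·0.10
  = 0.327 + 3.220 + 5.250 + 0.694 + 1.032 + 6.940 = 17.463 m² sabins.
V = 194.432 m³. Required absorption A₂ = 0.161 × 194.432 / 0.85 = 36.828 sabins.
Additional absorption ΔA = 36.828 − 17.463 = 19.4 sabins.

19.4 sabins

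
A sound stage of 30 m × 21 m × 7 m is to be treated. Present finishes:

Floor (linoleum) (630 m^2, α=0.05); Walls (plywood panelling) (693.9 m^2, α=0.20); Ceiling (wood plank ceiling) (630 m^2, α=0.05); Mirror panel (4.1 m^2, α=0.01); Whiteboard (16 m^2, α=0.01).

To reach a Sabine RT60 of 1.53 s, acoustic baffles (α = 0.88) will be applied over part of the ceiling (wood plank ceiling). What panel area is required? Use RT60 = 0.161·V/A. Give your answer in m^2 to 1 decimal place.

315.8

Total absorption A₁ = 630×0.05 + 693.9×0.20 + 630×0.05 + 4.1×0.01 + 16×0.01
  = 31.500 + 138.780 + 31.500 + 0.041 + 0.160 = 201.981 m^2 sabins.
V = 4410 m³. Target absorption A₂ = 0.161 × 4410 / 1.53 = 464.059 sabins.
Absorption to add: 464.059 − 201.981 = 262.078 sabins.
Net gain per m^2: Δα = 0.88 − 0.05 = 0.83.
Area = ΔA/Δα = 262.078/0.83 = 315.8 m^2.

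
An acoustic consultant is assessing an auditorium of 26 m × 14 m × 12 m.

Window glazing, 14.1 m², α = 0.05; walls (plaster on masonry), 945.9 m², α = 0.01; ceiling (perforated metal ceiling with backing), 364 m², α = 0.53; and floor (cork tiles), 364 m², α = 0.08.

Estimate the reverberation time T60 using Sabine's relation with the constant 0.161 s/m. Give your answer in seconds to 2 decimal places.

Total absorption A = 14.1*0.05 + 945.9*0.01 + 364*0.53 + 364*0.08
  = 0.705 + 9.459 + 192.920 + 29.120 = 232.204 m² sabins.
Volume V = 26 × 14 × 12 = 4368 m³.
T = 0.161 V/A = 0.161·4368/232.204 = 3.03 s.

3.03 seconds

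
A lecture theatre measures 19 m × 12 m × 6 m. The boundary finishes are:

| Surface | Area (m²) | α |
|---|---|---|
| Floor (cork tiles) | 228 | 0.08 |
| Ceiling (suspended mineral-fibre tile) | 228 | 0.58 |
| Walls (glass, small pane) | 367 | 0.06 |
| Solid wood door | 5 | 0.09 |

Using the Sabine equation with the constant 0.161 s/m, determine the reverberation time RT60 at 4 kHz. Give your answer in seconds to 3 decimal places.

Total absorption A = 228*0.08 + 228*0.58 + 367*0.06 + 5*0.09
  = 18.240 + 132.240 + 22.020 + 0.450 = 172.950 m² sabins.
Room volume: 1368 m³.
Sabine: RT60 = 0.161 × 1368 / 172.950 = 1.273 s.

1.273 seconds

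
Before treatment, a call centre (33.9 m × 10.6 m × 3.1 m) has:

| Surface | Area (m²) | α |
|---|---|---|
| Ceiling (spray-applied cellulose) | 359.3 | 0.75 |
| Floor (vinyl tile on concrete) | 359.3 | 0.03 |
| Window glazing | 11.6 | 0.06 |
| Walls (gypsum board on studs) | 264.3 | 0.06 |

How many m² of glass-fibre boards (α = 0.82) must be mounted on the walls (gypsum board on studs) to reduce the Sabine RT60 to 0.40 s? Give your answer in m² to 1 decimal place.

Summing Sᵢαᵢ: 269.475 + 10.779 + 0.696 + 15.858 → A₁ = 296.808 sabins.
Required A₂ = 0.161·1113.954/0.40 = 448.366 sabins.
ΔA needed = 448.366 − 296.808 = 151.558 sabins.
Net gain per m²: Δα = 0.82 − 0.06 = 0.76.
Panel area = 151.558 / 0.76 = 199.4 m².

199.4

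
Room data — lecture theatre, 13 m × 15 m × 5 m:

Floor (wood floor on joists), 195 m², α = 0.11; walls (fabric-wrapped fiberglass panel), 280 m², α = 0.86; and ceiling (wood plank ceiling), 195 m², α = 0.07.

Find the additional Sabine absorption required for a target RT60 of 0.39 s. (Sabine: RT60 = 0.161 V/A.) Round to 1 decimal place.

Summing Sᵢαᵢ: 21.450 + 240.800 + 13.650 → A₁ = 275.900 sabins.
For T = 0.39 s, need A₂ = 0.161·V/T = 0.161·975/0.39 = 402.500 sabins.
Additional absorption ΔA = 402.500 − 275.900 = 126.6 sabins.

126.6 sabins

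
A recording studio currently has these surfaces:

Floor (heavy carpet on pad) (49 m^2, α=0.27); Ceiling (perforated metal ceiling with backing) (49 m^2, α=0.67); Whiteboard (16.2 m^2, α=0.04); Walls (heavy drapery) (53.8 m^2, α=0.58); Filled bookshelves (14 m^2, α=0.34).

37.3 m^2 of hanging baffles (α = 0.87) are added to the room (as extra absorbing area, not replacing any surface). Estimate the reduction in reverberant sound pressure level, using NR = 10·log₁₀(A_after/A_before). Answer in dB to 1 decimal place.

Equivalent absorption area: A_before = 49×0.27 + 49×0.67 + 16.2×0.04 + 53.8×0.58 + 14×0.34 = 82.672 m^2.
Added absorption = 37.3 × 0.87 = 32.451 sabins.
A_after = 82.672 + 32.451 = 115.123 sabins.
NR = 10·log₁₀(115.123/82.672) = 1.4 dB.

1.4 dB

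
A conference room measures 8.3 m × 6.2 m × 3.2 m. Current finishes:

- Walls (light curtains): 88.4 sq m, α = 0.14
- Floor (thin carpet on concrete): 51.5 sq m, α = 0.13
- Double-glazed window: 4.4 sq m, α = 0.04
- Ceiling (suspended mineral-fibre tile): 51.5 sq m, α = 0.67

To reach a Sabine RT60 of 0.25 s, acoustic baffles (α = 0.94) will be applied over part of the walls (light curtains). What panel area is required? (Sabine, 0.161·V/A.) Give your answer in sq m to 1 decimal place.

65.4

Equivalent absorption area: A₁ = 88.4·0.14 + 51.5·0.13 + 4.4·0.04 + 51.5·0.67 = 53.752 sq m.
Required A₂ = 0.161·164.672/0.25 = 106.049 sabins.
Absorption to add: 106.049 − 53.752 = 52.297 sabins.
Net gain per sq m: Δα = 0.94 − 0.14 = 0.80.
Panel area = 52.297 / 0.80 = 65.4 sq m.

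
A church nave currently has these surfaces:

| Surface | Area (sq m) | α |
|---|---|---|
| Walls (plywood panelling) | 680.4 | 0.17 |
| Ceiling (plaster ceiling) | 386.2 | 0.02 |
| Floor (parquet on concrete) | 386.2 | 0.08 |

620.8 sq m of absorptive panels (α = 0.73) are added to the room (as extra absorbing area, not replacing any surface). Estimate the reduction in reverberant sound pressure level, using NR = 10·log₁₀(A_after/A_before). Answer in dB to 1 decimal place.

6.0 dB

A_before = Σ Sᵢαᵢ = 680.4×0.17 + 386.2×0.02 + 386.2×0.08 = 154.288 sabins.
Added absorption = 620.8 × 0.73 = 453.184 sabins.
New total A_after = 607.472 sabins.
NR = 10·log₁₀(607.472/154.288) = 6.0 dB.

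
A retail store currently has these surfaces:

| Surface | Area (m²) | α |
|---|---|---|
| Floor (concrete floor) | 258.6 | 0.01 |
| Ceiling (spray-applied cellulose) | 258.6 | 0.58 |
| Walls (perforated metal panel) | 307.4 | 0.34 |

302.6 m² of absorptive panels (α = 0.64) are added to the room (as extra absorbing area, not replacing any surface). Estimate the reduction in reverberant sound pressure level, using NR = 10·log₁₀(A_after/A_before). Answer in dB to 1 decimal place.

Total absorption A_before = 258.6*0.01 + 258.6*0.58 + 307.4*0.34
  = 2.586 + 149.988 + 104.516 = 257.090 m² sabins.
Treatment contributes 302.6·0.64 = 193.664 sabins.
New total A_after = 450.754 sabins.
Reduction = 10 log₁₀(A_after/A_before) = 10 log₁₀(1.7533) = 2.4 dB.

2.4 dB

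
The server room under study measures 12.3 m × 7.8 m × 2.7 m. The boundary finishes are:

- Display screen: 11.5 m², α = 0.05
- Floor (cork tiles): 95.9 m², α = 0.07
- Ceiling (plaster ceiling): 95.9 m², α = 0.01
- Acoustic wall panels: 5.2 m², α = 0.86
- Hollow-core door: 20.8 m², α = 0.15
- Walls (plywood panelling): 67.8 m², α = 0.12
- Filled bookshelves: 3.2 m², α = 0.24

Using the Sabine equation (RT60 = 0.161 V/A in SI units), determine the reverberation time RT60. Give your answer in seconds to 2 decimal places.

A = Σ Sᵢαᵢ = 11.5×0.05 + 95.9×0.07 + 95.9×0.01 + 5.2×0.86 + 20.8×0.15 + 67.8×0.12 + 3.2×0.24 = 24.743 sabins.
V = 12.3·7.8·2.7 = 259.038 m³.
T = 0.161 V/A = 0.161·259.038/24.743 = 1.69 s.

1.69 s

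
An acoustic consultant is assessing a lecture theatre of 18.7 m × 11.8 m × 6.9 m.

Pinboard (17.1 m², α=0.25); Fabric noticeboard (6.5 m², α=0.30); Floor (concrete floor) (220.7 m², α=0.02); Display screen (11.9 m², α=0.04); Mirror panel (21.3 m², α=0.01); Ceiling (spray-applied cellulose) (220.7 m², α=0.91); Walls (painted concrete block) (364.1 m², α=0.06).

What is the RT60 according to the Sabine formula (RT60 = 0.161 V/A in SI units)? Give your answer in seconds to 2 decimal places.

Total absorption A = 17.1·0.25 + 6.5·0.30 + 220.7·0.02 + 11.9·0.04 + 21.3·0.01 + 220.7·0.91 + 364.1·0.06
  = 4.275 + 1.950 + 4.414 + 0.476 + 0.213 + 200.837 + 21.846 = 234.011 m² sabins.
Room volume: 1522.554 m³.
T = 0.161 V/A = 0.161·1522.554/234.011 = 1.05 s.

1.05 s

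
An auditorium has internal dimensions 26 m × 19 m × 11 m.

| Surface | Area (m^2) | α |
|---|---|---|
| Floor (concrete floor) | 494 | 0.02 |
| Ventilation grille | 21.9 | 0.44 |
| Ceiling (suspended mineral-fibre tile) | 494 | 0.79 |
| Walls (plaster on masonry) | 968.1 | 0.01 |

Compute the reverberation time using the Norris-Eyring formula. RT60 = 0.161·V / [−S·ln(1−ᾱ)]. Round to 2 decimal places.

S = Σ Sᵢ = 1978.0 m^2.
Σ(Sᵢαᵢ) = 494·0.02 + 21.9·0.44 + 494·0.79 + 968.1·0.01 = 419.457.
Mean coefficient ᾱ = A/S = 0.2121.
−S·ln(1−ᾱ) = −1978.0 × ln(1 − 0.2121) = 471.524.
V = 26 × 19 × 11 = 5434 m³.
RT60 = 0.161 × 5434 / 471.524 = 1.86 s.

1.86 s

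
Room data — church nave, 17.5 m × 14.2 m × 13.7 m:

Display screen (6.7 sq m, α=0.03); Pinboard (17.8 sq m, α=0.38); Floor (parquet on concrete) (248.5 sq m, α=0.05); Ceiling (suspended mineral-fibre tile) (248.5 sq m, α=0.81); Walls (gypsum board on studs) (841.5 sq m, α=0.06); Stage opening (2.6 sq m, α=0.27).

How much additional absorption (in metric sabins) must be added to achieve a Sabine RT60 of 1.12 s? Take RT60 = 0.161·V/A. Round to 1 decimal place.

A₁ = Σ Sᵢαᵢ = 6.7*0.03 + 17.8*0.38 + 248.5*0.05 + 248.5*0.81 + 841.5*0.06 + 2.6*0.27 = 271.867 sabins.
V = 3404.45 m³. Required absorption A₂ = 0.161 × 3404.45 / 1.12 = 489.390 sabins.
Additional absorption ΔA = 489.390 − 271.867 = 217.5 sabins.

217.5 sabins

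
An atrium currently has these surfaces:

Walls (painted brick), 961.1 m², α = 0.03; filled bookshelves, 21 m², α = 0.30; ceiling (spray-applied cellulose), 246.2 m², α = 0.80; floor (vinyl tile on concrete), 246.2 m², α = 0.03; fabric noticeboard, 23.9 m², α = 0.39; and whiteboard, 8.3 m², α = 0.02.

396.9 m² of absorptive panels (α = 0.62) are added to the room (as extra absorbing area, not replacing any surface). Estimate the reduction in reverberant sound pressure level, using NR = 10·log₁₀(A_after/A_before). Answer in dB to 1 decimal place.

3.0 dB

Summing Sᵢαᵢ: 28.833 + 6.300 + 196.960 + 7.386 + 9.321 + 0.166 → A_before = 248.966 sabins.
Treatment contributes 396.9·0.62 = 246.078 sabins.
A_after = 248.966 + 246.078 = 495.044 sabins.
NR = 10·log₁₀(495.044/248.966) = 3.0 dB.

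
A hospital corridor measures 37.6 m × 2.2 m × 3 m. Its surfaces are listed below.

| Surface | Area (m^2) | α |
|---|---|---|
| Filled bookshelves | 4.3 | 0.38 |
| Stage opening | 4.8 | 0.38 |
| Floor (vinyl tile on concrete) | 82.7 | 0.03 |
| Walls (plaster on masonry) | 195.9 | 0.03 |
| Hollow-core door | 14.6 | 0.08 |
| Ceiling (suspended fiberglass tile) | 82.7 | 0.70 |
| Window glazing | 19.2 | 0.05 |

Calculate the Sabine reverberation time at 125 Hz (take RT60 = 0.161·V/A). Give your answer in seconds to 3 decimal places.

0.556 sec

Summing Sᵢαᵢ: 1.634 + 1.824 + 2.481 + 5.877 + 1.168 + 57.890 + 0.960 → A = 71.834 sabins.
V = 37.6·2.2·3 = 248.16 m³.
T = 0.161 V/A = 0.161·248.16/71.834 = 0.556 s.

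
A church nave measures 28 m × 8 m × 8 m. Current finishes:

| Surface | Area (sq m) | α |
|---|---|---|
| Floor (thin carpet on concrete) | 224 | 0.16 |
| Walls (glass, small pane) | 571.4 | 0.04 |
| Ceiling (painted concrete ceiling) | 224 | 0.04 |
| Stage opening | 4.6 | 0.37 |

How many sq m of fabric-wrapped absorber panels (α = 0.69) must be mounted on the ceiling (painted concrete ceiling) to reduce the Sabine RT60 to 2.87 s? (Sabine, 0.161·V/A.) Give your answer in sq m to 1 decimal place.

A₁ = Σ Sᵢαᵢ = 224·0.16 + 571.4·0.04 + 224·0.04 + 4.6·0.37 = 69.358 sabins.
V = 1792 m³. Target absorption A₂ = 0.161 × 1792 / 2.87 = 100.527 sabins.
ΔA needed = 100.527 − 69.358 = 31.169 sabins.
Each sq m of panel replacing the ceiling (painted concrete ceiling) adds (0.69 − 0.04) = 0.65 sabins.
Panel area = 31.169 / 0.65 = 48.0 sq m.

48.0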